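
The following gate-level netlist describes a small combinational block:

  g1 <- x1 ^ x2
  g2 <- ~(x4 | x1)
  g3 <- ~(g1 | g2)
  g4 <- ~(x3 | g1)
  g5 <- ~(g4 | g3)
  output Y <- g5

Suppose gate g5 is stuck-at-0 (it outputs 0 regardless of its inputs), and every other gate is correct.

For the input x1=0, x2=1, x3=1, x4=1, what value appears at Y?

0

Propagate with g5 forced: g1=1, g2=0, g3=0, g4=0, g5=0 [stuck-at-0].
So Y = 0. (Without the fault it would be 1.)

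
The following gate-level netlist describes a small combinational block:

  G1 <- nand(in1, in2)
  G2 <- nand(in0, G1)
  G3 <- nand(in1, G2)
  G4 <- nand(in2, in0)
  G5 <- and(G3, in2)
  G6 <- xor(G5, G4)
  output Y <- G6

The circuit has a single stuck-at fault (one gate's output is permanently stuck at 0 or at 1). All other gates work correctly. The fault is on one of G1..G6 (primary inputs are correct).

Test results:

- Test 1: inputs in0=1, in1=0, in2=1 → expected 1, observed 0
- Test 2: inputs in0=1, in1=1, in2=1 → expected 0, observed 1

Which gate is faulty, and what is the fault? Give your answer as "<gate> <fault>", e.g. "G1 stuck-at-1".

G4 stuck-at-1

Fault-free values for test 1 (in0=1, in1=0, in2=1): G1=1, G2=0, G3=1, G4=0, G5=1, G6=1, giving Y=1. Observed 0.
Test 1: faults giving observed 0 are {G3 stuck-at-0, G4 stuck-at-1, G5 stuck-at-0, G6 stuck-at-0}.
Test 2 (in0=1, in1=1, in2=1): fault-free G1=0, G2=1, G3=0, G4=0, G5=0, G6=0 → 0; observed 1. Eliminates G3 stuck-at-0, G5 stuck-at-0, G6 stuck-at-0.
Only G4 stuck-at-1 is consistent with every test.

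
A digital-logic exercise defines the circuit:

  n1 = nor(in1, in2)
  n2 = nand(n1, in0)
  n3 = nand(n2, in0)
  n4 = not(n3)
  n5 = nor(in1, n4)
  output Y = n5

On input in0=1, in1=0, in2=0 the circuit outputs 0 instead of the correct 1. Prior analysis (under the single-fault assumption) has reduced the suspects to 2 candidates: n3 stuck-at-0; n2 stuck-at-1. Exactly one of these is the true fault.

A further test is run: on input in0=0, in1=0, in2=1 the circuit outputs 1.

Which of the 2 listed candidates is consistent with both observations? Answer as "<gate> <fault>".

n2 stuck-at-1

Evaluate each candidate on input in0=0, in1=0, in2=1:
  n3 stuck-at-0: n1=0, n2=1, n3=0 [stuck-at-0], n4=1, n5=0 → 0 — eliminated
  n2 stuck-at-1: n1=0, n2=1 [stuck-at-1], n3=1, n4=0, n5=1 → 1 — matches
Only n2 stuck-at-1 reproduces the observed 1.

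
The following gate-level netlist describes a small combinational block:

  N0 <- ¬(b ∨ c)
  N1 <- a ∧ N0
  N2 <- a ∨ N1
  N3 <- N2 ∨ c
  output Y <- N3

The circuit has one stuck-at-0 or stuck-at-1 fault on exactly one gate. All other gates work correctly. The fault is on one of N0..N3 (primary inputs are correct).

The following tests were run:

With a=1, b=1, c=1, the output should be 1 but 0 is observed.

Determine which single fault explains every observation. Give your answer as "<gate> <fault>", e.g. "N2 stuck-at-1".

Fault-free values for test 1 (a=1, b=1, c=1): N0=0, N1=0, N2=1, N3=1, giving Y=1. Observed 0.
Test 1: faults giving observed 0 are {N3 stuck-at-0}.
Only N3 stuck-at-0 is consistent with every test.

N3 stuck-at-0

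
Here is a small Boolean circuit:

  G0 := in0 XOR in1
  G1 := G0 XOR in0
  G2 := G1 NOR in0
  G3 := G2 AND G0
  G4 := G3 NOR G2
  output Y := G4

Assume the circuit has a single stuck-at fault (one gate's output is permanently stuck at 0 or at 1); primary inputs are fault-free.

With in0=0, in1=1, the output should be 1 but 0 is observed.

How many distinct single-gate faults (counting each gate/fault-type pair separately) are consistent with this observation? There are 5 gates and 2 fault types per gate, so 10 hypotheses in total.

Fault-free: G0=1, G1=1, G2=0, G3=0, G4=1 → 1. Observed 0.
  G0 stuck-at-0: output 0 ✓
  G0 stuck-at-1: output 1 ✗
  G1 stuck-at-0: output 0 ✓
  G1 stuck-at-1: output 1 ✗
  G2 stuck-at-0: output 1 ✗
  G2 stuck-at-1: output 0 ✓
  G3 stuck-at-0: output 1 ✗
  G3 stuck-at-1: output 0 ✓
  G4 stuck-at-0: output 0 ✓
  G4 stuck-at-1: output 1 ✗
Consistent faults: {G0 stuck-at-0, G1 stuck-at-0, G2 stuck-at-1, G3 stuck-at-1, G4 stuck-at-0} — 5 in all.

5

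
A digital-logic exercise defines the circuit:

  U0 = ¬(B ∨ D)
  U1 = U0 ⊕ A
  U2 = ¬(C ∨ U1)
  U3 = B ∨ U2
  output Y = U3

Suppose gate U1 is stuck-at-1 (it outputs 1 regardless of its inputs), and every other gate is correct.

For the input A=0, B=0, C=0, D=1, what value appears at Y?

Propagate with U1 forced: U0=0, U1=1 [stuck-at-1], U2=0, U3=0.
So Y = 0. (Without the fault it would be 1.)

0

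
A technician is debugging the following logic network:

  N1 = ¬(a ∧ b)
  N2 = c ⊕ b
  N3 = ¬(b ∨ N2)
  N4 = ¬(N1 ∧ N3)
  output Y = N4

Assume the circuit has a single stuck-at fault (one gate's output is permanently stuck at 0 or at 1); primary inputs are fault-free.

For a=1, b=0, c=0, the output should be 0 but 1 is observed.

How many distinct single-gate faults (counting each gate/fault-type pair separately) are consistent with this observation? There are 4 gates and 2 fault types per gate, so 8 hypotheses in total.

Fault-free: N1=1, N2=0, N3=1, N4=0 → 0. Observed 1.
  N1 stuck-at-0: output 1 ✓
  N1 stuck-at-1: output 0 ✗
  N2 stuck-at-0: output 0 ✗
  N2 stuck-at-1: output 1 ✓
  N3 stuck-at-0: output 1 ✓
  N3 stuck-at-1: output 0 ✗
  N4 stuck-at-0: output 0 ✗
  N4 stuck-at-1: output 1 ✓
Consistent faults: {N1 stuck-at-0, N2 stuck-at-1, N3 stuck-at-0, N4 stuck-at-1} — 4 in all.

4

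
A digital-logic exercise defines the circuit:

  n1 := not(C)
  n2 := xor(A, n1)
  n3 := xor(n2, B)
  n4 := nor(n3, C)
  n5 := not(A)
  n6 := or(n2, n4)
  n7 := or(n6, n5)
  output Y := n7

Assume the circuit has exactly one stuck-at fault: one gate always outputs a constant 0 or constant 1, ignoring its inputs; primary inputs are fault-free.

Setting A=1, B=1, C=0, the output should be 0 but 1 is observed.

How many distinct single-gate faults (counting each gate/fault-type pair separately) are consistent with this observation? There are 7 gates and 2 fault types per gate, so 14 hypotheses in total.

7

Fault-free: n1=1, n2=0, n3=1, n4=0, n5=0, n6=0, n7=0 → 0. Observed 1.
  n1 stuck-at-0: output 1 ✓
  n1 stuck-at-1: output 0 ✗
  n2 stuck-at-0: output 0 ✗
  n2 stuck-at-1: output 1 ✓
  n3 stuck-at-0: output 1 ✓
  n3 stuck-at-1: output 0 ✗
  n4 stuck-at-0: output 0 ✗
  n4 stuck-at-1: output 1 ✓
  n5 stuck-at-0: output 0 ✗
  n5 stuck-at-1: output 1 ✓
  n6 stuck-at-0: output 0 ✗
  n6 stuck-at-1: output 1 ✓
  n7 stuck-at-0: output 0 ✗
  n7 stuck-at-1: output 1 ✓
Consistent faults: {n1 stuck-at-0, n2 stuck-at-1, n3 stuck-at-0, n4 stuck-at-1, n5 stuck-at-1, n6 stuck-at-1, n7 stuck-at-1} — 7 in all.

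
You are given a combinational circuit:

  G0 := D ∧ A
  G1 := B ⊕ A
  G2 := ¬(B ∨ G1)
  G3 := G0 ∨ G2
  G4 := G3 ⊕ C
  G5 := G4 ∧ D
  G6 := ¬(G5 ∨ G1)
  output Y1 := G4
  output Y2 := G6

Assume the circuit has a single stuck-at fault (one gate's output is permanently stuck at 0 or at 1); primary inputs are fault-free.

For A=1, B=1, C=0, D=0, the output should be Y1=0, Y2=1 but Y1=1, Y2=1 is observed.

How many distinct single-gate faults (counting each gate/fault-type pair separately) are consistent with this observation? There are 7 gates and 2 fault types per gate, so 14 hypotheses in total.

4

Fault-free: G0=0, G1=0, G2=0, G3=0, G4=0, G5=0, G6=1 → Y1=0, Y2=1. Observed Y1=1, Y2=1.
  G0 stuck-at-0: output Y1=0, Y2=1 ✗
  G0 stuck-at-1: output Y1=1, Y2=1 ✓
  G1 stuck-at-0: output Y1=0, Y2=1 ✗
  G1 stuck-at-1: output Y1=0, Y2=0 ✗
  G2 stuck-at-0: output Y1=0, Y2=1 ✗
  G2 stuck-at-1: output Y1=1, Y2=1 ✓
  G3 stuck-at-0: output Y1=0, Y2=1 ✗
  G3 stuck-at-1: output Y1=1, Y2=1 ✓
  G4 stuck-at-0: output Y1=0, Y2=1 ✗
  G4 stuck-at-1: output Y1=1, Y2=1 ✓
  G5 stuck-at-0: output Y1=0, Y2=1 ✗
  G5 stuck-at-1: output Y1=0, Y2=0 ✗
  G6 stuck-at-0: output Y1=0, Y2=0 ✗
  G6 stuck-at-1: output Y1=0, Y2=1 ✗
Consistent faults: {G0 stuck-at-1, G2 stuck-at-1, G3 stuck-at-1, G4 stuck-at-1} — 4 in all.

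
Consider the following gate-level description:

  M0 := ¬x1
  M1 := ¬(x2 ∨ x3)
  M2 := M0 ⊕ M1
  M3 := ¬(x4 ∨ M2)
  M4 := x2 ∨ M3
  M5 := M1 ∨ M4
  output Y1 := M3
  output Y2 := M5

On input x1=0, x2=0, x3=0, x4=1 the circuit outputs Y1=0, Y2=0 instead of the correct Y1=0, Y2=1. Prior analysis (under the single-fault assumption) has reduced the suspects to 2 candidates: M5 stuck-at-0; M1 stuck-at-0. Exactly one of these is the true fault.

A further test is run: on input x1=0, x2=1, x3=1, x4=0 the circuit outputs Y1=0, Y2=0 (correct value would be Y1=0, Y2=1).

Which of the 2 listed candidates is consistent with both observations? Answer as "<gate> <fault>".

M5 stuck-at-0

Evaluate each candidate on input x1=0, x2=1, x3=1, x4=0:
  M5 stuck-at-0: M0=1, M1=0, M2=1, M3=0, M4=1, M5=0 [stuck-at-0] → Y1=0, Y2=0 — matches
  M1 stuck-at-0: M0=1, M1=0 [stuck-at-0], M2=1, M3=0, M4=1, M5=1 → Y1=0, Y2=1 — eliminated
Only M5 stuck-at-0 reproduces the observed Y1=0, Y2=0.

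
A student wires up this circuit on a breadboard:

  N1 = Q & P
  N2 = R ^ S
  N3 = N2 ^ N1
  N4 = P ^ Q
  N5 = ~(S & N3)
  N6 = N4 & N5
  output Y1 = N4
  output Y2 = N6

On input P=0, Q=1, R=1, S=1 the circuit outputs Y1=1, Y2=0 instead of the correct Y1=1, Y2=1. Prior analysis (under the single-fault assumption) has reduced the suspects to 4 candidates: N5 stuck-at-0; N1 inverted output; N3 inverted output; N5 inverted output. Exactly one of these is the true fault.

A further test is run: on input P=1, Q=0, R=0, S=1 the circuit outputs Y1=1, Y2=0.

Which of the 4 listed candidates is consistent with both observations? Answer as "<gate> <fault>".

N5 stuck-at-0

Evaluate each candidate on input P=1, Q=0, R=0, S=1:
  N5 stuck-at-0: N1=0, N2=1, N3=1, N4=1, N5=0 [stuck-at-0], N6=0 → Y1=1, Y2=0 — matches
  N1 inverted output: N1=1 [inverted output], N2=1, N3=0, N4=1, N5=1, N6=1 → Y1=1, Y2=1 — eliminated
  N3 inverted output: N1=0, N2=1, N3=0 [inverted output], N4=1, N5=1, N6=1 → Y1=1, Y2=1 — eliminated
  N5 inverted output: N1=0, N2=1, N3=1, N4=1, N5=1 [inverted output], N6=1 → Y1=1, Y2=1 — eliminated
Only N5 stuck-at-0 reproduces the observed Y1=1, Y2=0.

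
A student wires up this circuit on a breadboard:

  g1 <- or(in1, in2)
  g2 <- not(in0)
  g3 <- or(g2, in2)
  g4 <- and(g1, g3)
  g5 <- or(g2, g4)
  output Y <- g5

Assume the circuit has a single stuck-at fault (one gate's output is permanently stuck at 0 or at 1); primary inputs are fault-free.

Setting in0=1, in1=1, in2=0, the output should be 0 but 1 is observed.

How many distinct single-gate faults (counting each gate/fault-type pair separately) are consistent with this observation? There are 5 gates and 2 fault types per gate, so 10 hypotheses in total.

4

Fault-free: g1=1, g2=0, g3=0, g4=0, g5=0 → 0. Observed 1.
  g1 stuck-at-0: output 0 ✗
  g1 stuck-at-1: output 0 ✗
  g2 stuck-at-0: output 0 ✗
  g2 stuck-at-1: output 1 ✓
  g3 stuck-at-0: output 0 ✗
  g3 stuck-at-1: output 1 ✓
  g4 stuck-at-0: output 0 ✗
  g4 stuck-at-1: output 1 ✓
  g5 stuck-at-0: output 0 ✗
  g5 stuck-at-1: output 1 ✓
Consistent faults: {g2 stuck-at-1, g3 stuck-at-1, g4 stuck-at-1, g5 stuck-at-1} — 4 in all.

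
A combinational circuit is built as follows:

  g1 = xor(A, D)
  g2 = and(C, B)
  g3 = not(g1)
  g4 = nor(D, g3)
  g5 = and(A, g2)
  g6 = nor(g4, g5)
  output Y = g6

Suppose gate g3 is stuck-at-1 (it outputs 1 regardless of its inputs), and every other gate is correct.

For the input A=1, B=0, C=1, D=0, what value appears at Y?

1

Propagate with g3 forced: g1=1, g2=0, g3=1 [stuck-at-1], g4=0, g5=0, g6=1.
So Y = 1. (Without the fault it would be 0.)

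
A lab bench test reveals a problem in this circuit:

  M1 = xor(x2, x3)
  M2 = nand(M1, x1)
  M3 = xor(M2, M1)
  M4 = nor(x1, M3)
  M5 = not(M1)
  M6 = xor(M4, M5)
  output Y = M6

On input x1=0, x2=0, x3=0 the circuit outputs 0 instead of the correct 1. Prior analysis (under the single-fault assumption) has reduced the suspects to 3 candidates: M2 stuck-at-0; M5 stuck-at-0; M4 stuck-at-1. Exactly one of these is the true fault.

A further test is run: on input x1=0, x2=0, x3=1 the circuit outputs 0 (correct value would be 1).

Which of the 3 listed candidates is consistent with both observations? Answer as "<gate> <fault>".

M2 stuck-at-0

Evaluate each candidate on input x1=0, x2=0, x3=1:
  M2 stuck-at-0: M1=1, M2=0 [stuck-at-0], M3=1, M4=0, M5=0, M6=0 → 0 — matches
  M5 stuck-at-0: M1=1, M2=1, M3=0, M4=1, M5=0 [stuck-at-0], M6=1 → 1 — eliminated
  M4 stuck-at-1: M1=1, M2=1, M3=0, M4=1 [stuck-at-1], M5=0, M6=1 → 1 — eliminated
Only M2 stuck-at-0 reproduces the observed 0.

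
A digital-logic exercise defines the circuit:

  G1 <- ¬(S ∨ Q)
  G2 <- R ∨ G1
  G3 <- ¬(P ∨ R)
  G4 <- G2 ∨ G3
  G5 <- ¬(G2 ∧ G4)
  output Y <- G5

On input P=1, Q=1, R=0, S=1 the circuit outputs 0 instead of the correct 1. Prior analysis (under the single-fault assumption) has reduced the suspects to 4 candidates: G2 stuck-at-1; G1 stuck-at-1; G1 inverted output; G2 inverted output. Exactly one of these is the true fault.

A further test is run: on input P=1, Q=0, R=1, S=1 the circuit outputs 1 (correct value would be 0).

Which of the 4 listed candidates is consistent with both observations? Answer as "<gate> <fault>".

G2 inverted output

Evaluate each candidate on input P=1, Q=0, R=1, S=1:
  G2 stuck-at-1: G1=0, G2=1 [stuck-at-1], G3=0, G4=1, G5=0 → 0 — eliminated
  G1 stuck-at-1: G1=1 [stuck-at-1], G2=1, G3=0, G4=1, G5=0 → 0 — eliminated
  G1 inverted output: G1=1 [inverted output], G2=1, G3=0, G4=1, G5=0 → 0 — eliminated
  G2 inverted output: G1=0, G2=0 [inverted output], G3=0, G4=0, G5=1 → 1 — matches
Only G2 inverted output reproduces the observed 1.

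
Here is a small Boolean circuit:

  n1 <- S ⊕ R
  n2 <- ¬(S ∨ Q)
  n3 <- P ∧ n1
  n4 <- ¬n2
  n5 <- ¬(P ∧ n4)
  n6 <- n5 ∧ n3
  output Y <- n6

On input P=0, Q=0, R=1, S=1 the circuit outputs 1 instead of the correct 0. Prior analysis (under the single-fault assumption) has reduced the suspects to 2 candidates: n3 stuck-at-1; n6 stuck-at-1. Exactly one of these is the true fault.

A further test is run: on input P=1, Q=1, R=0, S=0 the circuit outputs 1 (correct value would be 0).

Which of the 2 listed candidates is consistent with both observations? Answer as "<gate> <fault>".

Evaluate each candidate on input P=1, Q=1, R=0, S=0:
  n3 stuck-at-1: n1=0, n2=0, n3=1 [stuck-at-1], n4=1, n5=0, n6=0 → 0 — eliminated
  n6 stuck-at-1: n1=0, n2=0, n3=0, n4=1, n5=0, n6=1 [stuck-at-1] → 1 — matches
Only n6 stuck-at-1 reproduces the observed 1.

n6 stuck-at-1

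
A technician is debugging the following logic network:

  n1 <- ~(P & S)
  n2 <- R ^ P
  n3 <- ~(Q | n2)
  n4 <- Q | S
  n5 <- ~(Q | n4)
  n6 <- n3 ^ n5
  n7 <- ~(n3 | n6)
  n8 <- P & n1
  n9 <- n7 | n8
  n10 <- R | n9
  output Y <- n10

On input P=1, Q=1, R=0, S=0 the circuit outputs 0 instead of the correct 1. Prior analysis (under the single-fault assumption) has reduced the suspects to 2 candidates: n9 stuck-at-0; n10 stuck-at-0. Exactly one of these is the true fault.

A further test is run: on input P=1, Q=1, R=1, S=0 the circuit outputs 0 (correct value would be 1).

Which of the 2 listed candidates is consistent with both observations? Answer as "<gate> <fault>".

n10 stuck-at-0

Evaluate each candidate on input P=1, Q=1, R=1, S=0:
  n9 stuck-at-0: n1=1, n2=0, n3=0, n4=1, n5=0, n6=0, n7=1, n8=1, n9=0 [stuck-at-0], n10=1 → 1 — eliminated
  n10 stuck-at-0: n1=1, n2=0, n3=0, n4=1, n5=0, n6=0, n7=1, n8=1, n9=1, n10=0 [stuck-at-0] → 0 — matches
Only n10 stuck-at-0 reproduces the observed 0.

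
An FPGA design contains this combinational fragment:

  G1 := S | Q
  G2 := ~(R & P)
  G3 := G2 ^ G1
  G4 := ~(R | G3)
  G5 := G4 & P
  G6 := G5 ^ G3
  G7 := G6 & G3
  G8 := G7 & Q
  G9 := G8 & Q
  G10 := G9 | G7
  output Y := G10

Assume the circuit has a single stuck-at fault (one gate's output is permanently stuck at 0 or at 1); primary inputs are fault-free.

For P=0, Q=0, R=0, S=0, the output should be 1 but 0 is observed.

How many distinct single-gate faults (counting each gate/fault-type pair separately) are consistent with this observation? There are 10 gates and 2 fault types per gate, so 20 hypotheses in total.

7

Fault-free: G1=0, G2=1, G3=1, G4=0, G5=0, G6=1, G7=1, G8=0, G9=0, G10=1 → 1. Observed 0.
  G1: stuck-at-1 ✓; others ✗
  G2: stuck-at-0 ✓; others ✗
  G3: stuck-at-0 ✓; others ✗
  G4: none of the 2 fault types match ✗
  G5: stuck-at-1 ✓; others ✗
  G6: stuck-at-0 ✓; others ✗
  G7: stuck-at-0 ✓; others ✗
  G8: none of the 2 fault types match ✗
  G9: none of the 2 fault types match ✗
  G10: stuck-at-0 ✓; others ✗
Consistent faults: {G1 stuck-at-1, G2 stuck-at-0, G3 stuck-at-0, G5 stuck-at-1, G6 stuck-at-0, G7 stuck-at-0, G10 stuck-at-0} — 7 in all.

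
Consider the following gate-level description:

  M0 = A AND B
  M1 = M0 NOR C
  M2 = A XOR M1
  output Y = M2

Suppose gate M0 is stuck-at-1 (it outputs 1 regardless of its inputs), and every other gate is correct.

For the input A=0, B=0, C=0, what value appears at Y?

Propagate with M0 forced: M0=1 [stuck-at-1], M1=0, M2=0.
So Y = 0. (Without the fault it would be 1.)

0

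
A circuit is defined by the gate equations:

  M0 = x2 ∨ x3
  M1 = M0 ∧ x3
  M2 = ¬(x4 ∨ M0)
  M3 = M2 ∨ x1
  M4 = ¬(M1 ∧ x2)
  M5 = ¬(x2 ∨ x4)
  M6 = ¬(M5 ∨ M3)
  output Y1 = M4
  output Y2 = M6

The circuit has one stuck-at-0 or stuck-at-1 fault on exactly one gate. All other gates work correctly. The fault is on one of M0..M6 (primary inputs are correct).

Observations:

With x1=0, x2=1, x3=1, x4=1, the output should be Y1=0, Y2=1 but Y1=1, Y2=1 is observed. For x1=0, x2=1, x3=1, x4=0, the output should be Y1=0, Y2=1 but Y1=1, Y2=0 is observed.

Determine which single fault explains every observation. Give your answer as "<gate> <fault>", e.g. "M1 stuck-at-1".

Fault-free values for test 1 (x1=0, x2=1, x3=1, x4=1): M0=1, M1=1, M2=0, M3=0, M4=0, M5=0, M6=1, giving Y1=0, Y2=1. Observed Y1=1, Y2=1.
Test 1: faults giving observed Y1=1, Y2=1 are {M0 stuck-at-0, M1 stuck-at-0, M4 stuck-at-1}.
Test 2 (x1=0, x2=1, x3=1, x4=0): fault-free M0=1, M1=1, M2=0, M3=0, M4=0, M5=0, M6=1 → Y1=0, Y2=1; observed Y1=1, Y2=0. Eliminates M1 stuck-at-0, M4 stuck-at-1.
Only M0 stuck-at-0 is consistent with every test.

M0 stuck-at-0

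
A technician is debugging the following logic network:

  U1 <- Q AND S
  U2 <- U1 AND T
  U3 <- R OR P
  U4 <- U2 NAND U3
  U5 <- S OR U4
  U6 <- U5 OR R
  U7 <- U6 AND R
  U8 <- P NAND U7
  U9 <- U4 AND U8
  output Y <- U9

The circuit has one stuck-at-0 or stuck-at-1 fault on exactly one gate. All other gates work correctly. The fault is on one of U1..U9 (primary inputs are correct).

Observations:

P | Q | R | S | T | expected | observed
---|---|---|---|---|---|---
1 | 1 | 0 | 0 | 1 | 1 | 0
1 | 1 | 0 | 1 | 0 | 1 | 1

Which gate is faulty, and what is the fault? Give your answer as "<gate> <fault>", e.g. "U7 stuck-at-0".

U1 stuck-at-1

Fault-free values for test 1 (P=1, Q=1, R=0, S=0, T=1): U1=0, U2=0, U3=1, U4=1, U5=1, U6=1, U7=0, U8=1, U9=1, giving Y=1. Observed 0.
Test 1: faults giving observed 0 are {U1 stuck-at-1, U2 stuck-at-1, U4 stuck-at-0, U7 stuck-at-1, U8 stuck-at-0, U9 stuck-at-0}.
Test 2 (P=1, Q=1, R=0, S=1, T=0): fault-free U1=1, U2=0, U3=1, U4=1, U5=1, U6=1, U7=0, U8=1, U9=1 → 1; observed 1. Eliminates U2 stuck-at-1, U4 stuck-at-0, U7 stuck-at-1, U8 stuck-at-0, U9 stuck-at-0.
Only U1 stuck-at-1 is consistent with every test.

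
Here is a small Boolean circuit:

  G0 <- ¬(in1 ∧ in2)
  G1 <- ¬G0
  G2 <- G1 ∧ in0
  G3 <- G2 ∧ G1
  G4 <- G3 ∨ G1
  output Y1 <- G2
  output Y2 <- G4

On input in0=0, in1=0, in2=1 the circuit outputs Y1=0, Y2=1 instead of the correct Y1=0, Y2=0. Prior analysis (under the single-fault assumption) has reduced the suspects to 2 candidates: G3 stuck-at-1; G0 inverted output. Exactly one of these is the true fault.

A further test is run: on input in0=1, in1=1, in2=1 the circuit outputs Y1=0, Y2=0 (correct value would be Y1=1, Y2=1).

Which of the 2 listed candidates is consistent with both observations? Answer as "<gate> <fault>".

G0 inverted output

Evaluate each candidate on input in0=1, in1=1, in2=1:
  G3 stuck-at-1: G0=0, G1=1, G2=1, G3=1 [stuck-at-1], G4=1 → Y1=1, Y2=1 — eliminated
  G0 inverted output: G0=1 [inverted output], G1=0, G2=0, G3=0, G4=0 → Y1=0, Y2=0 — matches
Only G0 inverted output reproduces the observed Y1=0, Y2=0.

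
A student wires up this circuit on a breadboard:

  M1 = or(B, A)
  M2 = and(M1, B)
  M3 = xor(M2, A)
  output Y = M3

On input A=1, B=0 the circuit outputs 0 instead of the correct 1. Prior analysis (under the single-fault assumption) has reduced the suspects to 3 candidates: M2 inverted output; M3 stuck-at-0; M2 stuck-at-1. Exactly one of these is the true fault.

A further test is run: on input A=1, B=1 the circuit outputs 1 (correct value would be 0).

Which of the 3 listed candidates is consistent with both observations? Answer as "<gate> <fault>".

M2 inverted output

Evaluate each candidate on input A=1, B=1:
  M2 inverted output: M1=1, M2=0 [inverted output], M3=1 → 1 — matches
  M3 stuck-at-0: M1=1, M2=1, M3=0 [stuck-at-0] → 0 — eliminated
  M2 stuck-at-1: M1=1, M2=1 [stuck-at-1], M3=0 → 0 — eliminated
Only M2 inverted output reproduces the observed 1.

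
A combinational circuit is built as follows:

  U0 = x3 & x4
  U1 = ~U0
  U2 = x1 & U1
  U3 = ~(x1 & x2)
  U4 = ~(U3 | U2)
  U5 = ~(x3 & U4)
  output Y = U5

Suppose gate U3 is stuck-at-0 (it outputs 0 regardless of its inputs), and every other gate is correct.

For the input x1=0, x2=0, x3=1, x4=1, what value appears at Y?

Propagate with U3 forced: U0=1, U1=0, U2=0, U3=0 [stuck-at-0], U4=1, U5=0.
So Y = 0. (Without the fault it would be 1.)

0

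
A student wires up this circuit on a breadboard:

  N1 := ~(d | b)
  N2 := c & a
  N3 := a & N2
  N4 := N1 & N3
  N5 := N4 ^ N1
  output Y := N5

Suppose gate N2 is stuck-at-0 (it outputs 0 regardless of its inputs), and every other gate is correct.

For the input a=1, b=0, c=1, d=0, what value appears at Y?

1

Propagate with N2 forced: N1=1, N2=0 [stuck-at-0], N3=0, N4=0, N5=1.
So Y = 1. (Without the fault it would be 0.)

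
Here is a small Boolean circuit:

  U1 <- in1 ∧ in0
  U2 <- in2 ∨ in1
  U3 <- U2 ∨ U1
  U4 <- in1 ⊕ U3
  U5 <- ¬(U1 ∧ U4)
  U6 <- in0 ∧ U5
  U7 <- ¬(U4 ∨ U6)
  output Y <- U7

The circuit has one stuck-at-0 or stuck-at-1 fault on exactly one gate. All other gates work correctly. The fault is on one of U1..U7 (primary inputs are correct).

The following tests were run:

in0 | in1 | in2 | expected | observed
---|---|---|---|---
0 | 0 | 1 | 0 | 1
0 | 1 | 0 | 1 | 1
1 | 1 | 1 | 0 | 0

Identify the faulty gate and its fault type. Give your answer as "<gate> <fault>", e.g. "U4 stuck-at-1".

U4 stuck-at-0

Fault-free values for test 1 (in0=0, in1=0, in2=1): U1=0, U2=1, U3=1, U4=1, U5=1, U6=0, U7=0, giving Y=0. Observed 1.
Test 1: faults giving observed 1 are {U2 stuck-at-0, U3 stuck-at-0, U4 stuck-at-0, U7 stuck-at-1}.
Test 2 (in0=0, in1=1, in2=0): fault-free U1=0, U2=1, U3=1, U4=0, U5=1, U6=0, U7=1 → 1; observed 1. Eliminates U2 stuck-at-0, U3 stuck-at-0.
Test 3 (in0=1, in1=1, in2=1): fault-free U1=1, U2=1, U3=1, U4=0, U5=1, U6=1, U7=0 → 0; observed 0. Eliminates U7 stuck-at-1.
Only U4 stuck-at-0 is consistent with every test.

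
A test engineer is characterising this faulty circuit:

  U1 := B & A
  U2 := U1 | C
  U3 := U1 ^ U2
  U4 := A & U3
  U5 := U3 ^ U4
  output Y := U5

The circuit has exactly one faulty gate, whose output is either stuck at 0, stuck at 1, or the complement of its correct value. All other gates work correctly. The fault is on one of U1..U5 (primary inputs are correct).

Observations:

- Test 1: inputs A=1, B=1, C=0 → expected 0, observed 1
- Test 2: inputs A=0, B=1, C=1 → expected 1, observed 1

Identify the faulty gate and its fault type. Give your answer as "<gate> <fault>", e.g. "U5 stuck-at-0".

U5 stuck-at-1

Fault-free values for test 1 (A=1, B=1, C=0): U1=1, U2=1, U3=0, U4=0, U5=0, giving Y=0. Observed 1.
Test 1: faults giving observed 1 are {U4 stuck-at-1, U4 inverted output, U5 stuck-at-1, U5 inverted output}.
Test 2 (A=0, B=1, C=1): fault-free U1=0, U2=1, U3=1, U4=0, U5=1 → 1; observed 1. Eliminates U4 stuck-at-1, U4 inverted output, U5 inverted output.
Only U5 stuck-at-1 is consistent with every test.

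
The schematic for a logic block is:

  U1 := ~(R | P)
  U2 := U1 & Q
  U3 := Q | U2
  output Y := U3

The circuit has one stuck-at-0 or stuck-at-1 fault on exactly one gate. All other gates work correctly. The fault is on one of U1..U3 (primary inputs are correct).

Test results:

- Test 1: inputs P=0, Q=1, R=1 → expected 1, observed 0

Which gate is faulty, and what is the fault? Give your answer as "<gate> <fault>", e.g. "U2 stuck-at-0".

Fault-free values for test 1 (P=0, Q=1, R=1): U1=0, U2=0, U3=1, giving Y=1. Observed 0.
Test 1: faults giving observed 0 are {U3 stuck-at-0}.
Only U3 stuck-at-0 is consistent with every test.

U3 stuck-at-0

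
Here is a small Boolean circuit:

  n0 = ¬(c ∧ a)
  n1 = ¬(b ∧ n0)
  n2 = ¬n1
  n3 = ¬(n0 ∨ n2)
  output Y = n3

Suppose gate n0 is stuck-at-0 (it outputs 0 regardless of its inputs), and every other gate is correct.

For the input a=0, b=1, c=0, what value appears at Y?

1

Propagate with n0 forced: n0=0 [stuck-at-0], n1=1, n2=0, n3=1.
So Y = 1. (Without the fault it would be 0.)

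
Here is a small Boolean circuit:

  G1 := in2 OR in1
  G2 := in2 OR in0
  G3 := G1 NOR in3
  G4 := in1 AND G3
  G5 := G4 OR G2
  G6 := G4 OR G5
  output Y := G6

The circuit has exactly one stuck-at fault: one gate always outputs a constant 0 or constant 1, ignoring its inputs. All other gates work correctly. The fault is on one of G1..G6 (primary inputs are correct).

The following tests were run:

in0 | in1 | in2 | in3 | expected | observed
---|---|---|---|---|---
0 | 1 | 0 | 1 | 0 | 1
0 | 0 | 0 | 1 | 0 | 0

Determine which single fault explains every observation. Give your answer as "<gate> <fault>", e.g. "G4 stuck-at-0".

Fault-free values for test 1 (in0=0, in1=1, in2=0, in3=1): G1=1, G2=0, G3=0, G4=0, G5=0, G6=0, giving Y=0. Observed 1.
Test 1: faults giving observed 1 are {G2 stuck-at-1, G3 stuck-at-1, G4 stuck-at-1, G5 stuck-at-1, G6 stuck-at-1}.
Test 2 (in0=0, in1=0, in2=0, in3=1): fault-free G1=0, G2=0, G3=0, G4=0, G5=0, G6=0 → 0; observed 0. Eliminates G2 stuck-at-1, G4 stuck-at-1, G5 stuck-at-1, G6 stuck-at-1.
Only G3 stuck-at-1 is consistent with every test.

G3 stuck-at-1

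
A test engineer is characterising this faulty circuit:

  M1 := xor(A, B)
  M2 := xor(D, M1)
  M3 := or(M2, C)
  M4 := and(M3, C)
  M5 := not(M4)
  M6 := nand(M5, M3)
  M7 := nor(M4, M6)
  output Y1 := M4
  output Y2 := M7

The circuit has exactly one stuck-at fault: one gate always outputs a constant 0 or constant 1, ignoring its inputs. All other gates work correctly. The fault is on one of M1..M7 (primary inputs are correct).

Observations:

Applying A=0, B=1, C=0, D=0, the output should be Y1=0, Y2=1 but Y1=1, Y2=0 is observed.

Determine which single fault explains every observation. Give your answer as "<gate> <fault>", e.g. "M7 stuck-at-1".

Fault-free values for test 1 (A=0, B=1, C=0, D=0): M1=1, M2=1, M3=1, M4=0, M5=1, M6=0, M7=1, giving Y1=0, Y2=1. Observed Y1=1, Y2=0.
Test 1: faults giving observed Y1=1, Y2=0 are {M4 stuck-at-1}.
Only M4 stuck-at-1 is consistent with every test.

M4 stuck-at-1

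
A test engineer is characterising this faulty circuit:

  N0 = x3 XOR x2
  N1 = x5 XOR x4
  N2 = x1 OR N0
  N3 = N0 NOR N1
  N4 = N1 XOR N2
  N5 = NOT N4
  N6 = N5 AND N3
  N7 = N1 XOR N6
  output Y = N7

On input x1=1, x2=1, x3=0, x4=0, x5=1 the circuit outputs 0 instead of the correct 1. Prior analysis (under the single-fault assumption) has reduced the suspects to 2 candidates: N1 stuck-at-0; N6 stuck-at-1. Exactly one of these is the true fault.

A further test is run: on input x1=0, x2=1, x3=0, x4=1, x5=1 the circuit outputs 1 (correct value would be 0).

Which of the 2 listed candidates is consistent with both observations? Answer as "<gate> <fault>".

N6 stuck-at-1

Evaluate each candidate on input x1=0, x2=1, x3=0, x4=1, x5=1:
  N1 stuck-at-0: N0=1, N1=0 [stuck-at-0], N2=1, N3=0, N4=1, N5=0, N6=0, N7=0 → 0 — eliminated
  N6 stuck-at-1: N0=1, N1=0, N2=1, N3=0, N4=1, N5=0, N6=1 [stuck-at-1], N7=1 → 1 — matches
Only N6 stuck-at-1 reproduces the observed 1.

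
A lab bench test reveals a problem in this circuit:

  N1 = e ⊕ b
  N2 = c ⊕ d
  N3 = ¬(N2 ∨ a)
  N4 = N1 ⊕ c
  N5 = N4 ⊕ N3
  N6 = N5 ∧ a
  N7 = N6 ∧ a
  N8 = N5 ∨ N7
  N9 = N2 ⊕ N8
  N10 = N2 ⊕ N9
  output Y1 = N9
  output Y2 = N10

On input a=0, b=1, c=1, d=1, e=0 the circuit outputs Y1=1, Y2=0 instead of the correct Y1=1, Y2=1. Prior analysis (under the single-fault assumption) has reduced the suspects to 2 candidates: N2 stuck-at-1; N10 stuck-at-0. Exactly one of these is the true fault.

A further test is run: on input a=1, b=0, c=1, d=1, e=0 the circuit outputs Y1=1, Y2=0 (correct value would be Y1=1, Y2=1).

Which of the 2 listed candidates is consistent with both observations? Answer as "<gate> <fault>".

N10 stuck-at-0

Evaluate each candidate on input a=1, b=0, c=1, d=1, e=0:
  N2 stuck-at-1: N1=0, N2=1 [stuck-at-1], N3=0, N4=1, N5=1, N6=1, N7=1, N8=1, N9=0, N10=1 → Y1=0, Y2=1 — eliminated
  N10 stuck-at-0: N1=0, N2=0, N3=0, N4=1, N5=1, N6=1, N7=1, N8=1, N9=1, N10=0 [stuck-at-0] → Y1=1, Y2=0 — matches
Only N10 stuck-at-0 reproduces the observed Y1=1, Y2=0.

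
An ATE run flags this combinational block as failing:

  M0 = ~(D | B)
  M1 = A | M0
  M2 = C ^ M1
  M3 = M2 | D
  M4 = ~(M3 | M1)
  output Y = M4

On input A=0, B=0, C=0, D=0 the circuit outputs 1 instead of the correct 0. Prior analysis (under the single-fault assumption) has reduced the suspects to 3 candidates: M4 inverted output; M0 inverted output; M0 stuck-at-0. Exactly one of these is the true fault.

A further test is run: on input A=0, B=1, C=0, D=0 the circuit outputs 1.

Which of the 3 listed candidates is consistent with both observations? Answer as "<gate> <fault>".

M0 stuck-at-0

Evaluate each candidate on input A=0, B=1, C=0, D=0:
  M4 inverted output: M0=0, M1=0, M2=0, M3=0, M4=0 [inverted output] → 0 — eliminated
  M0 inverted output: M0=1 [inverted output], M1=1, M2=1, M3=1, M4=0 → 0 — eliminated
  M0 stuck-at-0: M0=0 [stuck-at-0], M1=0, M2=0, M3=0, M4=1 → 1 — matches
Only M0 stuck-at-0 reproduces the observed 1.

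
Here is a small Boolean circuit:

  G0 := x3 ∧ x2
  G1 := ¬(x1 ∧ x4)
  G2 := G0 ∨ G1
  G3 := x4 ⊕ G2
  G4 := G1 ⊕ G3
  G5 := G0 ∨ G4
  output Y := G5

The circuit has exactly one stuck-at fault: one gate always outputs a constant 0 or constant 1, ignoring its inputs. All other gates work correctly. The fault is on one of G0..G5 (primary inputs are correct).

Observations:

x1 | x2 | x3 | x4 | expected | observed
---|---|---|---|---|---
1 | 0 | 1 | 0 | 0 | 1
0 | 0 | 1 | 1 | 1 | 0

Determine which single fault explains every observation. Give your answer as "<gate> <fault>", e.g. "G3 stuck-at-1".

G2 stuck-at-0

Fault-free values for test 1 (x1=1, x2=0, x3=1, x4=0): G0=0, G1=1, G2=1, G3=1, G4=0, G5=0, giving Y=0. Observed 1.
Test 1: faults giving observed 1 are {G0 stuck-at-1, G2 stuck-at-0, G3 stuck-at-0, G4 stuck-at-1, G5 stuck-at-1}.
Test 2 (x1=0, x2=0, x3=1, x4=1): fault-free G0=0, G1=1, G2=1, G3=0, G4=1, G5=1 → 1; observed 0. Eliminates G0 stuck-at-1, G3 stuck-at-0, G4 stuck-at-1, G5 stuck-at-1.
Only G2 stuck-at-0 is consistent with every test.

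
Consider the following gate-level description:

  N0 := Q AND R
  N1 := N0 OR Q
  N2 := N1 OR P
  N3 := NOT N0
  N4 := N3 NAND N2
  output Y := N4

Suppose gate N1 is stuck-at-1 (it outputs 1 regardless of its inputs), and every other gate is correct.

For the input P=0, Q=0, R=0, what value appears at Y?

Propagate with N1 forced: N0=0, N1=1 [stuck-at-1], N2=1, N3=1, N4=0.
So Y = 0. (Without the fault it would be 1.)

0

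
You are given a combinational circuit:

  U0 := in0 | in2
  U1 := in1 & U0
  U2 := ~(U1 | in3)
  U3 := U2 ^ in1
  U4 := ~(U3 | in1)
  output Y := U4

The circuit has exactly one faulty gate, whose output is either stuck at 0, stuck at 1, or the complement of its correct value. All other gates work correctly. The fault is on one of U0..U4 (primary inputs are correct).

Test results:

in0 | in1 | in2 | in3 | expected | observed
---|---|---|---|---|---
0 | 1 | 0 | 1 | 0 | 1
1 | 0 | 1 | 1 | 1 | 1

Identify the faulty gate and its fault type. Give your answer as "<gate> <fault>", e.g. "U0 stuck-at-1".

U4 stuck-at-1

Fault-free values for test 1 (in0=0, in1=1, in2=0, in3=1): U0=0, U1=0, U2=0, U3=1, U4=0, giving Y=0. Observed 1.
Test 1: faults giving observed 1 are {U4 stuck-at-1, U4 inverted output}.
Test 2 (in0=1, in1=0, in2=1, in3=1): fault-free U0=1, U1=0, U2=0, U3=0, U4=1 → 1; observed 1. Eliminates U4 inverted output.
Only U4 stuck-at-1 is consistent with every test.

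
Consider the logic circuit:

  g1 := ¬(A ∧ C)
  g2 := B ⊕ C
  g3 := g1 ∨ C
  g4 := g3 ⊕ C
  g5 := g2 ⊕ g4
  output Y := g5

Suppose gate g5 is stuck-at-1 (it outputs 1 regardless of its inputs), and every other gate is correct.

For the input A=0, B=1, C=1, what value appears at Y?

Propagate with g5 forced: g1=1, g2=0, g3=1, g4=0, g5=1 [stuck-at-1].
So Y = 1. (Without the fault it would be 0.)

1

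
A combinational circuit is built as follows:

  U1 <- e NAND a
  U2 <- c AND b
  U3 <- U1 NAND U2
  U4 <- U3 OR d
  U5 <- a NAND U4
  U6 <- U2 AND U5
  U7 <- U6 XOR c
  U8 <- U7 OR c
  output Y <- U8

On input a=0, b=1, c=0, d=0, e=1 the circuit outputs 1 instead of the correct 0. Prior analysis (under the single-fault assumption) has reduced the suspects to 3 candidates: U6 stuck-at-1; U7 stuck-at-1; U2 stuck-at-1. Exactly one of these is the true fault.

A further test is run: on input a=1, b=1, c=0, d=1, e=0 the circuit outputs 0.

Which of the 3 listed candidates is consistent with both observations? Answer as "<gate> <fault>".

Evaluate each candidate on input a=1, b=1, c=0, d=1, e=0:
  U6 stuck-at-1: U1=1, U2=0, U3=1, U4=1, U5=0, U6=1 [stuck-at-1], U7=1, U8=1 → 1 — eliminated
  U7 stuck-at-1: U1=1, U2=0, U3=1, U4=1, U5=0, U6=0, U7=1 [stuck-at-1], U8=1 → 1 — eliminated
  U2 stuck-at-1: U1=1, U2=1 [stuck-at-1], U3=0, U4=1, U5=0, U6=0, U7=0, U8=0 → 0 — matches
Only U2 stuck-at-1 reproduces the observed 0.

U2 stuck-at-1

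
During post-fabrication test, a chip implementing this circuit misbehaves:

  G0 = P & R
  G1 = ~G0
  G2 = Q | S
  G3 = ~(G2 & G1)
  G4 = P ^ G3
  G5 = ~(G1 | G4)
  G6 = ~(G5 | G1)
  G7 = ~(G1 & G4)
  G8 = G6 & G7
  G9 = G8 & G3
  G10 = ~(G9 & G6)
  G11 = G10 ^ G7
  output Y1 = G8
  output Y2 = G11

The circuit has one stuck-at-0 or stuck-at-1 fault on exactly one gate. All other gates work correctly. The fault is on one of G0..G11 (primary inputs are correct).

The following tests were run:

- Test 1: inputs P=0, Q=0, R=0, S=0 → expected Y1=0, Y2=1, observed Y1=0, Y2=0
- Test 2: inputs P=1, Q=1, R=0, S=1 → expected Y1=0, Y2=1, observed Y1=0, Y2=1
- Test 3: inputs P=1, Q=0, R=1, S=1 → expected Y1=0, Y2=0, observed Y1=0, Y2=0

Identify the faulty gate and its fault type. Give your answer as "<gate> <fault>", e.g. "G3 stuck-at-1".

G2 stuck-at-1

Fault-free values for test 1 (P=0, Q=0, R=0, S=0): G0=0, G1=1, G2=0, G3=1, G4=1, G5=0, G6=0, G7=0, G8=0, G9=0, G10=1, G11=1, giving Y1=0, Y2=1. Observed Y1=0, Y2=0.
Test 1: faults giving observed Y1=0, Y2=0 are {G2 stuck-at-1, G3 stuck-at-0, G4 stuck-at-0, G7 stuck-at-1, G10 stuck-at-0, G11 stuck-at-0}.
Test 2 (P=1, Q=1, R=0, S=1): fault-free G0=0, G1=1, G2=1, G3=0, G4=1, G5=0, G6=0, G7=0, G8=0, G9=0, G10=1, G11=1 → Y1=0, Y2=1; observed Y1=0, Y2=1. Eliminates G4 stuck-at-0, G7 stuck-at-1, G10 stuck-at-0, G11 stuck-at-0.
Test 3 (P=1, Q=0, R=1, S=1): fault-free G0=1, G1=0, G2=1, G3=1, G4=0, G5=1, G6=0, G7=1, G8=0, G9=0, G10=1, G11=0 → Y1=0, Y2=0; observed Y1=0, Y2=0. Eliminates G3 stuck-at-0.
Only G2 stuck-at-1 is consistent with every test.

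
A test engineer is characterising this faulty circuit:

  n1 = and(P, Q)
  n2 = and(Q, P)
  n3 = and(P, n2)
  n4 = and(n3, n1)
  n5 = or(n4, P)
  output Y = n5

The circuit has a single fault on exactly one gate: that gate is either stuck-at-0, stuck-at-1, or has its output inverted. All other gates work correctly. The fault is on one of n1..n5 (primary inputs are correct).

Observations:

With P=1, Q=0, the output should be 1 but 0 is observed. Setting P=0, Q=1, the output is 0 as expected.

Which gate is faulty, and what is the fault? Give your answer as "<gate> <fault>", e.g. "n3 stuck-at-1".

n5 stuck-at-0

Fault-free values for test 1 (P=1, Q=0): n1=0, n2=0, n3=0, n4=0, n5=1, giving Y=1. Observed 0.
Test 1: faults giving observed 0 are {n5 stuck-at-0, n5 inverted output}.
Test 2 (P=0, Q=1): fault-free n1=0, n2=0, n3=0, n4=0, n5=0 → 0; observed 0. Eliminates n5 inverted output.
Only n5 stuck-at-0 is consistent with every test.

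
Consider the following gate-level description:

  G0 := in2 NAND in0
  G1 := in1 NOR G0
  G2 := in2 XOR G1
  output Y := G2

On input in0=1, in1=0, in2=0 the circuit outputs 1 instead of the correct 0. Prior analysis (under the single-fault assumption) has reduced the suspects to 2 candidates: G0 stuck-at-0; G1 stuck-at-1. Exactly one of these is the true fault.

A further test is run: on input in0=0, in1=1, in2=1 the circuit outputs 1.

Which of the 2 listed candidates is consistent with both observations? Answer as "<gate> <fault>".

Evaluate each candidate on input in0=0, in1=1, in2=1:
  G0 stuck-at-0: G0=0 [stuck-at-0], G1=0, G2=1 → 1 — matches
  G1 stuck-at-1: G0=1, G1=1 [stuck-at-1], G2=0 → 0 — eliminated
Only G0 stuck-at-0 reproduces the observed 1.

G0 stuck-at-0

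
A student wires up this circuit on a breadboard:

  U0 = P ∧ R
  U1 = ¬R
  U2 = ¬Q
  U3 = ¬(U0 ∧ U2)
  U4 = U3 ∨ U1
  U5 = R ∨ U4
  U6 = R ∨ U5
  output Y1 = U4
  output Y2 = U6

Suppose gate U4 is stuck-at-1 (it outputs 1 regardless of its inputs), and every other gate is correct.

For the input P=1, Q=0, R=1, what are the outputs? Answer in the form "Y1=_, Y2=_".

Y1=1, Y2=1

Propagate with U4 forced: U0=1, U1=0, U2=1, U3=0, U4=1 [stuck-at-1], U5=1, U6=1.
So the outputs are Y1=1, Y2=1. (Without the fault they would be Y1=0, Y2=1.)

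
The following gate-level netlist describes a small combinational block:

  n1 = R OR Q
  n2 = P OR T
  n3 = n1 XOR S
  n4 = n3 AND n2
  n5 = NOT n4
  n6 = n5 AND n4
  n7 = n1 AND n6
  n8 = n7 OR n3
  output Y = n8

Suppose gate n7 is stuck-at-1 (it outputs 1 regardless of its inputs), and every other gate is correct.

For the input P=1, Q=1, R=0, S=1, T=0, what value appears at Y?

Propagate with n7 forced: n1=1, n2=1, n3=0, n4=0, n5=1, n6=0, n7=1 [stuck-at-1], n8=1.
So Y = 1. (Without the fault it would be 0.)

1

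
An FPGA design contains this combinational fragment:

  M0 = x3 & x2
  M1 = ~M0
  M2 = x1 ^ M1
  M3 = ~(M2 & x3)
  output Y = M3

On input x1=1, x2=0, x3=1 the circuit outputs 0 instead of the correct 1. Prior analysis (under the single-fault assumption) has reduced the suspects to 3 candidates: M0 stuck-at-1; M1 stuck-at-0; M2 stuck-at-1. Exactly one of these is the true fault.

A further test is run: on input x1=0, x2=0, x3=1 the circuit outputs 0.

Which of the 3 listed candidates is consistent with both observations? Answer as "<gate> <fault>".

Evaluate each candidate on input x1=0, x2=0, x3=1:
  M0 stuck-at-1: M0=1 [stuck-at-1], M1=0, M2=0, M3=1 → 1 — eliminated
  M1 stuck-at-0: M0=0, M1=0 [stuck-at-0], M2=0, M3=1 → 1 — eliminated
  M2 stuck-at-1: M0=0, M1=1, M2=1 [stuck-at-1], M3=0 → 0 — matches
Only M2 stuck-at-1 reproduces the observed 0.

M2 stuck-at-1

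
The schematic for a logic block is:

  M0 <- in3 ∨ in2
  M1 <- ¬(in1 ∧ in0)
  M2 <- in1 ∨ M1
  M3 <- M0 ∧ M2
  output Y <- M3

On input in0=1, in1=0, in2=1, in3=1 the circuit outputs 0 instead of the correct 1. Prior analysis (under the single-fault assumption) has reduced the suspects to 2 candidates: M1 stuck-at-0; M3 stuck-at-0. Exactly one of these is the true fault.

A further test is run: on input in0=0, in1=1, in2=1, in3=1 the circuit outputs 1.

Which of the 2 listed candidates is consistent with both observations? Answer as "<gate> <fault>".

Evaluate each candidate on input in0=0, in1=1, in2=1, in3=1:
  M1 stuck-at-0: M0=1, M1=0 [stuck-at-0], M2=1, M3=1 → 1 — matches
  M3 stuck-at-0: M0=1, M1=1, M2=1, M3=0 [stuck-at-0] → 0 — eliminated
Only M1 stuck-at-0 reproduces the observed 1.

M1 stuck-at-0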